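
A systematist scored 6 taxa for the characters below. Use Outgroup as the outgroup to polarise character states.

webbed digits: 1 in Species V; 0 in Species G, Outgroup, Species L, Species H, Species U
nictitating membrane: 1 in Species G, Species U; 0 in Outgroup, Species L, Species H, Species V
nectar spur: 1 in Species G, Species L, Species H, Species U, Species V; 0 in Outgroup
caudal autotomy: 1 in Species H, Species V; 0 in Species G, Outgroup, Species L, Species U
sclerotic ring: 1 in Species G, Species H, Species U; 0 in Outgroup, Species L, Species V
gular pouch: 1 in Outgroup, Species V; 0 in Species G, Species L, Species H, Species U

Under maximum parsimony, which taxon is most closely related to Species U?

Character polarity is set by the outgroup: the derived state is whichever differs from the outgroup's state, so for gular pouch the derived state is '0', and for the remaining characters it is '1'.
webbed digits: derived state '1' in Species V only — an autapomorphy, so it tells us nothing about relationships among taxa.
nictitating membrane: derived state '1' in Species G and Species U only — synapomorphy for {Species G, Species U}.
nectar spur (derived state '1') is shared by all ingroup taxa — unites the whole ingroup.
caudal autotomy groups Species H and Species V, which is incompatible with the clades supported by the remaining characters; treating it as convergent (homoplasy) costs fewer steps than any alternative tree.
sclerotic ring (derived state '1') is shared by Species G, Species H, and Species U — a synapomorphy uniting that clade.
Only Species G, Species H, Species L, and Species U show the derived state '0' for gular pouch, supporting them as a clade.
Most parsimonious ingroup topology: (Species V,(Species L,(Species H,(Species U,Species G)))).
Species U and Species G form a cherry on this tree, so they are sister taxa.

Species G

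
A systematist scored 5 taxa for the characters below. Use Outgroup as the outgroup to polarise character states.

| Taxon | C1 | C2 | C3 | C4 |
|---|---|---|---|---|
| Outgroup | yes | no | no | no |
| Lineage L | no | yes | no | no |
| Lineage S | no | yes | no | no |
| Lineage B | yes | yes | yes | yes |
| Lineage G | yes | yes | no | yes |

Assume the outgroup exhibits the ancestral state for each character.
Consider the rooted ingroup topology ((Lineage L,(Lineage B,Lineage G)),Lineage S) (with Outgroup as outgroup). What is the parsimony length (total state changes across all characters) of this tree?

5

Map each character onto ((Lineage L,(Lineage B,Lineage G)),Lineage S) (rooted by Outgroup) and count the minimum state changes it requires (Fitch parsimony):
C1: 2; C2: 1; C3: 1; C4: 1.
Total tree length = 5.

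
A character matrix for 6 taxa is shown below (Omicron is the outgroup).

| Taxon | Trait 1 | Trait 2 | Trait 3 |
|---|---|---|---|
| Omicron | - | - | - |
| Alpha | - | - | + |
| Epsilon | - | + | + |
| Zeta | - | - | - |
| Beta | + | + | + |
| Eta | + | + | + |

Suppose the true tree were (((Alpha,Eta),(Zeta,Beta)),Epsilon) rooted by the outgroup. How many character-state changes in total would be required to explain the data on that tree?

7

Map each character onto (((Alpha,Eta),(Zeta,Beta)),Epsilon) (rooted by Omicron) and count the minimum state changes it requires (Fitch parsimony):
Trait 1: 2; Trait 2: 3; Trait 3: 2.
Total tree length = 7.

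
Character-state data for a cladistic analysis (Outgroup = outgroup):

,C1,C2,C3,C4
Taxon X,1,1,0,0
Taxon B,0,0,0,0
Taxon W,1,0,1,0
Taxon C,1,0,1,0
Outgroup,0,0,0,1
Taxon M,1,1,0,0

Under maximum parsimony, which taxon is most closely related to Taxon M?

Character polarity is set by the outgroup: the derived state is whichever differs from the outgroup's state, so for C4 the derived state is '0', and for the remaining characters it is '1'.
C1 (derived state '1') is shared by Taxon C, Taxon M, Taxon W, and Taxon X — a synapomorphy uniting that clade.
Only Taxon M and Taxon X show the derived state '1' for C2, supporting them as a clade.
Only Taxon C and Taxon W show the derived state '1' for C3, supporting them as a clade.
C4 (derived state '0') is shared by all ingroup taxa — unites the whole ingroup.
Most parsimonious ingroup topology: (Taxon B,((Taxon W,Taxon C),(Taxon X,Taxon M))).
Taxon M and Taxon X form a cherry on this tree, so they are sister taxa.

Taxon X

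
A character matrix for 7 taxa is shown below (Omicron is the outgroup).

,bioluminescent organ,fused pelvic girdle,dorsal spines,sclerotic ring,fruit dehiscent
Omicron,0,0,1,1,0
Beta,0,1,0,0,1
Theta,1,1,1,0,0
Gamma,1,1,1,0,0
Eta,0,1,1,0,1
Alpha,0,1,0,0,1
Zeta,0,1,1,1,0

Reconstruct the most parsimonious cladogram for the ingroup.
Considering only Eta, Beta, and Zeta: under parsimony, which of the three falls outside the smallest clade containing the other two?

Zeta

Character polarity is set by the outgroup: the derived state is whichever differs from the outgroup's state, so for dorsal spines, sclerotic ring the derived state is '0', and for the remaining characters it is '1'.
Only Gamma and Theta show the derived state '1' for bioluminescent organ, supporting them as a clade.
fused pelvic girdle (derived state '1') is shared by all ingroup taxa — unites the whole ingroup.
dorsal spines: derived state '0' in Alpha and Beta only — synapomorphy for {Alpha, Beta}.
sclerotic ring: derived state '0' in Alpha, Beta, Eta, Gamma, and Theta only — synapomorphy for {Alpha, Beta, Eta, Gamma, Theta}.
fruit dehiscent (derived state '1') is shared by Alpha, Beta, and Eta — a synapomorphy uniting that clade.
Most parsimonious ingroup topology: ((((Beta,Alpha),Eta),(Theta,Gamma)),Zeta).
Beta and Eta share a more recent common ancestor with each other than either does with Zeta, so Zeta is the least closely related of the three.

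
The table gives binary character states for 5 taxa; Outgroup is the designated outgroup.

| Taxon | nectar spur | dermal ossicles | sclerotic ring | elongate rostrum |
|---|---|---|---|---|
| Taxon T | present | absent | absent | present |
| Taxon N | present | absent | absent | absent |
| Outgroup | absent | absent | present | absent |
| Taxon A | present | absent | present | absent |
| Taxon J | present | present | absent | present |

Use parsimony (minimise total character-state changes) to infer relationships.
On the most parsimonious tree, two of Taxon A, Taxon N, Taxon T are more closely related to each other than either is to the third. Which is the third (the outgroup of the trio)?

Character polarity is set by the outgroup: the derived state is whichever differs from the outgroup's state, so for sclerotic ring the derived state is 'absent', and for the remaining characters it is 'present'.
nectar spur (derived state 'present') is shared by all ingroup taxa — unites the whole ingroup.
dermal ossicles: derived state 'present' in Taxon J only — an autapomorphy, so it tells us nothing about relationships among taxa.
Only Taxon J, Taxon N, and Taxon T show the derived state 'absent' for sclerotic ring, supporting them as a clade.
elongate rostrum (derived state 'present') is shared by Taxon J and Taxon T — a synapomorphy uniting that clade.
Most parsimonious ingroup topology: (Taxon A,((Taxon T,Taxon J),Taxon N)).
Taxon T and Taxon N share a more recent common ancestor with each other than either does with Taxon A, so Taxon A is the least closely related of the three.

Taxon A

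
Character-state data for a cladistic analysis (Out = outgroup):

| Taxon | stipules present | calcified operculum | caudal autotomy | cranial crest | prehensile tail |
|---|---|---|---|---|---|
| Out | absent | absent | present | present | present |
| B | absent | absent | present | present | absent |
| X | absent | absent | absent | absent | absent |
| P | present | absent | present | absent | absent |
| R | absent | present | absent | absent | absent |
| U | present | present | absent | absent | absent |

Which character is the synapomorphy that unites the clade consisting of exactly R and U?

Character polarity is set by the outgroup: the derived state is whichever differs from the outgroup's state, so for caudal autotomy, cranial crest, prehensile tail the derived state is 'absent', and for the remaining characters it is 'present'.
stipules present (state 'present') occurs in P and U but conflicts with the nesting implied by the other characters — most parsimoniously interpreted as homoplasy.
calcified operculum (derived state 'present') is shared by R and U — a synapomorphy uniting that clade.
Only R, U, and X show the derived state 'absent' for caudal autotomy, supporting them as a clade.
cranial crest: derived state 'absent' in P, R, U, and X only — synapomorphy for {P, R, U, X}.
prehensile tail (derived state 'absent') is shared by all ingroup taxa — unites the whole ingroup.
Most parsimonious ingroup topology: (B,((X,(R,U)),P)).
The clade {R, U} is supported by calcified operculum: its derived state 'present' occurs in exactly those taxa and in no other taxon (including the outgroup).

calcified operculum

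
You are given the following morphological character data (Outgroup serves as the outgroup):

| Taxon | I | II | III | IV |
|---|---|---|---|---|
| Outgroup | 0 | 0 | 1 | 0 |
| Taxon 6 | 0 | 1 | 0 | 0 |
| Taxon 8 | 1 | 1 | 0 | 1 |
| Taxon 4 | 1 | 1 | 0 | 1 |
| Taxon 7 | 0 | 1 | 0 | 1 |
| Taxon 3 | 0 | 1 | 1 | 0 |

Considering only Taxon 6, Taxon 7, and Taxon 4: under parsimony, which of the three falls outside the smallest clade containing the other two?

Character polarity is set by the outgroup: the derived state is whichever differs from the outgroup's state, so for III the derived state is '0', and for the remaining characters it is '1'.
I (derived state '1') is shared by Taxon 4 and Taxon 8 — a synapomorphy uniting that clade.
All ingroup taxa share the derived state '1' for II; it defines the ingroup but does not resolve relationships within it.
III (derived state '0') is shared by Taxon 4, Taxon 6, Taxon 7, and Taxon 8 — a synapomorphy uniting that clade.
IV (derived state '1') is shared by Taxon 4, Taxon 7, and Taxon 8 — a synapomorphy uniting that clade.
Most parsimonious ingroup topology: ((Taxon 6,((Taxon 8,Taxon 4),Taxon 7)),Taxon 3).
Taxon 7 and Taxon 4 share a more recent common ancestor with each other than either does with Taxon 6, so Taxon 6 is the least closely related of the three.

Taxon 6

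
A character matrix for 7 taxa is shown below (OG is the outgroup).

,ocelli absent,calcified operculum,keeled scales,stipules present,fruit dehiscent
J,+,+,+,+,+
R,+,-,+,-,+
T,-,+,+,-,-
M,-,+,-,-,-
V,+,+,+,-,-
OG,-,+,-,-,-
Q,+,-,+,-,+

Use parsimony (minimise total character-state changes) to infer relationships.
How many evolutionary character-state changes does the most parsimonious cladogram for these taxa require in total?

5

Character polarity is set by the outgroup: the derived state is whichever differs from the outgroup's state, so for calcified operculum the derived state is '-', and for the remaining characters it is '+'.
Only J, Q, R, and V show the derived state '+' for ocelli absent, supporting them as a clade.
Only Q and R show the derived state '-' for calcified operculum, supporting them as a clade.
keeled scales (derived state '+') is shared by J, Q, R, T, and V — a synapomorphy uniting that clade.
stipules present (derived state '+') is unique to J (autapomorphy; uninformative for grouping).
fruit dehiscent (derived state '+') is shared by J, Q, and R — a synapomorphy uniting that clade.
Most parsimonious ingroup topology: ((((J,(Q,R)),V),T),M).
Changes per character on this tree: ocelli absent: 1; calcified operculum: 1; keeled scales: 1; stipules present: 1; fruit dehiscent: 1.
Total = 5.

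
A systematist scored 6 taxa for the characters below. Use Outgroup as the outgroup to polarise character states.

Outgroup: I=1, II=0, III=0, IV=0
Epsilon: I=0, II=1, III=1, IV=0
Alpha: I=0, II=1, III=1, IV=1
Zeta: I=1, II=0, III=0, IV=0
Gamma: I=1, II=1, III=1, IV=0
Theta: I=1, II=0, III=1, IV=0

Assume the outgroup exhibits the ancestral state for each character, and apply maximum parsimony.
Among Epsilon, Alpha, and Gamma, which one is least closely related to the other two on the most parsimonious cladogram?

Character polarity is set by the outgroup: the derived state is whichever differs from the outgroup's state, so for I the derived state is '0', and for the remaining characters it is '1'.
I: derived state '0' in Alpha and Epsilon only — synapomorphy for {Alpha, Epsilon}.
II (derived state '1') is shared by Alpha, Epsilon, and Gamma — a synapomorphy uniting that clade.
III: derived state '1' in Alpha, Epsilon, Gamma, and Theta only — synapomorphy for {Alpha, Epsilon, Gamma, Theta}.
IV: derived state '1' in Alpha only — an autapomorphy, so it tells us nothing about relationships among taxa.
Most parsimonious ingroup topology: ((((Epsilon,Alpha),Gamma),Theta),Zeta).
Epsilon and Alpha share a more recent common ancestor with each other than either does with Gamma, so Gamma is the least closely related of the three.

Gamma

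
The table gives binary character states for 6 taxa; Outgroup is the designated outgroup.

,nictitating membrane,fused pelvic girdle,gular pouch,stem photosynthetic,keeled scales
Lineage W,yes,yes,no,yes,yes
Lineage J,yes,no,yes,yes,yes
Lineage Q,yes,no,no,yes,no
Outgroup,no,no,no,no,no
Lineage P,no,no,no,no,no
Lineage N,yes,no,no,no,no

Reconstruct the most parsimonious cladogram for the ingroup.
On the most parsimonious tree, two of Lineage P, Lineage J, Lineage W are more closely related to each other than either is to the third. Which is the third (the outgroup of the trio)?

Lineage P

The outgroup has state 'no' for every character, so 'yes' is the derived state throughout.
nictitating membrane: derived state 'yes' in Lineage J, Lineage N, Lineage Q, and Lineage W only — synapomorphy for {Lineage J, Lineage N, Lineage Q, Lineage W}.
fused pelvic girdle (derived state 'yes') is unique to Lineage W (autapomorphy; uninformative for grouping).
gular pouch: derived state 'yes' in Lineage J only — an autapomorphy, so it tells us nothing about relationships among taxa.
stem photosynthetic: derived state 'yes' in Lineage J, Lineage Q, and Lineage W only — synapomorphy for {Lineage J, Lineage Q, Lineage W}.
keeled scales (derived state 'yes') is shared by Lineage J and Lineage W — a synapomorphy uniting that clade.
Most parsimonious ingroup topology: ((((Lineage W,Lineage J),Lineage Q),Lineage N),Lineage P).
Lineage J and Lineage W share a more recent common ancestor with each other than either does with Lineage P, so Lineage P is the least closely related of the three.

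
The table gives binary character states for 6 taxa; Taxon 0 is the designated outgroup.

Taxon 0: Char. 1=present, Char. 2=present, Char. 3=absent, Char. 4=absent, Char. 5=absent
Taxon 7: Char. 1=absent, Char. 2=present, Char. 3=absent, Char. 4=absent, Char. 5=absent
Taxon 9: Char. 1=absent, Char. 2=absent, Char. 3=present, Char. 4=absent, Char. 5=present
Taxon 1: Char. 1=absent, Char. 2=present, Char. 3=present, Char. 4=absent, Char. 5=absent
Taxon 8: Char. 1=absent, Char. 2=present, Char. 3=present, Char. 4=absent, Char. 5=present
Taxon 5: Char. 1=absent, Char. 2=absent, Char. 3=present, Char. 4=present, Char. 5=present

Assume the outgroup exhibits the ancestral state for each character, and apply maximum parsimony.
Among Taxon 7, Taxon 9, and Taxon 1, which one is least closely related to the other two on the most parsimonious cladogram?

Taxon 7

Character polarity is set by the outgroup: the derived state is whichever differs from the outgroup's state, so for Char. 1, Char. 2 the derived state is 'absent', and for the remaining characters it is 'present'.
Char. 1 (derived state 'absent') is shared by all ingroup taxa — unites the whole ingroup.
Char. 2 (derived state 'absent') is shared by Taxon 5 and Taxon 9 — a synapomorphy uniting that clade.
Char. 3 (derived state 'present') is shared by Taxon 1, Taxon 5, Taxon 8, and Taxon 9 — a synapomorphy uniting that clade.
Char. 4: derived state 'present' in Taxon 5 only — an autapomorphy, so it tells us nothing about relationships among taxa.
Only Taxon 5, Taxon 8, and Taxon 9 show the derived state 'present' for Char. 5, supporting them as a clade.
Most parsimonious ingroup topology: (Taxon 7,(((Taxon 9,Taxon 5),Taxon 8),Taxon 1)).
Taxon 9 and Taxon 1 share a more recent common ancestor with each other than either does with Taxon 7, so Taxon 7 is the least closely related of the three.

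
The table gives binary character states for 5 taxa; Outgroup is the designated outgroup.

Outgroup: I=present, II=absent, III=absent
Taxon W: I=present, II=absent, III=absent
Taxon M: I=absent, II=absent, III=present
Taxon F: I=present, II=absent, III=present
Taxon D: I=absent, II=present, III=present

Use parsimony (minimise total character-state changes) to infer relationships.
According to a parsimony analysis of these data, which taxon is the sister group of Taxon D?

Taxon M

Character polarity is set by the outgroup: the derived state is whichever differs from the outgroup's state, so for I the derived state is 'absent', and for the remaining characters it is 'present'.
Only Taxon D and Taxon M show the derived state 'absent' for I, supporting them as a clade.
II: derived state 'present' in Taxon D only — an autapomorphy, so it tells us nothing about relationships among taxa.
III (derived state 'present') is shared by Taxon D, Taxon F, and Taxon M — a synapomorphy uniting that clade.
Most parsimonious ingroup topology: (Taxon W,((Taxon M,Taxon D),Taxon F)).
Taxon D and Taxon M form a cherry on this tree, so they are sister taxa.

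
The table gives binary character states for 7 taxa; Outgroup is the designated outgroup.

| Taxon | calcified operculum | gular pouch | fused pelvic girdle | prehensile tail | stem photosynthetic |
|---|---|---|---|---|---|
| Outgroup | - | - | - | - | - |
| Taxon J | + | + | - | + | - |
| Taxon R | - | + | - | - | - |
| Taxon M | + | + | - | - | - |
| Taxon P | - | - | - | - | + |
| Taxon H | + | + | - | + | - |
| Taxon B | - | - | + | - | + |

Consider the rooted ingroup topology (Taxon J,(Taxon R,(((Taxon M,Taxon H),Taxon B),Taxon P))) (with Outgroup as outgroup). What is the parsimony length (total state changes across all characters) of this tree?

Map each character onto (Taxon J,(Taxon R,(((Taxon M,Taxon H),Taxon B),Taxon P))) (rooted by Outgroup) and count the minimum state changes it requires (Fitch parsimony):
calcified operculum: 2; gular pouch: 3; fused pelvic girdle: 1; prehensile tail: 2; stem photosynthetic: 2.
Total tree length = 10.

10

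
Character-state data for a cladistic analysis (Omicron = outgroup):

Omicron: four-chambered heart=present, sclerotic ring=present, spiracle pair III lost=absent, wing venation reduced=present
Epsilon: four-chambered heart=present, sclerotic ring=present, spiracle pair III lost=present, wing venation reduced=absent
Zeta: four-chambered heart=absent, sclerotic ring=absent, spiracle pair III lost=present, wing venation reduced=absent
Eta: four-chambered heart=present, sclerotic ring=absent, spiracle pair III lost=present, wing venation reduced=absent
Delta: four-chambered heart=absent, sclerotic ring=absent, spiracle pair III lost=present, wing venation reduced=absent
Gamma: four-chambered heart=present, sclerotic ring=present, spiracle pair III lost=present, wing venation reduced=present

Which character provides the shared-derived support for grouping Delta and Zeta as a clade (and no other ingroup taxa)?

four-chambered heart

Character polarity is set by the outgroup: the derived state is whichever differs from the outgroup's state, so for four-chambered heart, sclerotic ring, wing venation reduced the derived state is 'absent', and for the remaining characters it is 'present'.
four-chambered heart: derived state 'absent' in Delta and Zeta only — synapomorphy for {Delta, Zeta}.
sclerotic ring (derived state 'absent') is shared by Delta, Eta, and Zeta — a synapomorphy uniting that clade.
All ingroup taxa share the derived state 'present' for spiracle pair III lost; it defines the ingroup but does not resolve relationships within it.
Only Delta, Epsilon, Eta, and Zeta show the derived state 'absent' for wing venation reduced, supporting them as a clade.
Most parsimonious ingroup topology: ((Epsilon,((Zeta,Delta),Eta)),Gamma).
The clade {Delta, Zeta} is supported by four-chambered heart: its derived state 'absent' occurs in exactly those taxa and in no other taxon (including the outgroup).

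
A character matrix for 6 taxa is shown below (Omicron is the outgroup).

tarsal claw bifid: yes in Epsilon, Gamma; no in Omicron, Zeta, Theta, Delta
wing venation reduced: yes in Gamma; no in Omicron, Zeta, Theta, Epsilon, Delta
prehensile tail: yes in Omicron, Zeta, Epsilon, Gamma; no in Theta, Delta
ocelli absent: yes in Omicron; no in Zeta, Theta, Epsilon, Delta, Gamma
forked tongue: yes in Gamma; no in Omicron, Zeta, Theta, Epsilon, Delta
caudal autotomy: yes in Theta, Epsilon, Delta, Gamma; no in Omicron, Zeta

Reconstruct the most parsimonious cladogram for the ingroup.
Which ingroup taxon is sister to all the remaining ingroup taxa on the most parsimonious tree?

Character polarity is set by the outgroup: the derived state is whichever differs from the outgroup's state, so for prehensile tail, ocelli absent the derived state is 'no', and for the remaining characters it is 'yes'.
tarsal claw bifid (derived state 'yes') is shared by Epsilon and Gamma — a synapomorphy uniting that clade.
wing venation reduced (derived state 'yes') is unique to Gamma (autapomorphy; uninformative for grouping).
Only Delta and Theta show the derived state 'no' for prehensile tail, supporting them as a clade.
All ingroup taxa share the derived state 'no' for ocelli absent; it defines the ingroup but does not resolve relationships within it.
forked tongue (derived state 'yes') is unique to Gamma (autapomorphy; uninformative for grouping).
Only Delta, Epsilon, Gamma, and Theta show the derived state 'yes' for caudal autotomy, supporting them as a clade.
Most parsimonious ingroup topology: (Zeta,((Theta,Delta),(Epsilon,Gamma))).
Zeta is sister to the clade containing all other ingroup taxa, so it is the earliest-diverging (most basal) ingroup lineage.

Zeta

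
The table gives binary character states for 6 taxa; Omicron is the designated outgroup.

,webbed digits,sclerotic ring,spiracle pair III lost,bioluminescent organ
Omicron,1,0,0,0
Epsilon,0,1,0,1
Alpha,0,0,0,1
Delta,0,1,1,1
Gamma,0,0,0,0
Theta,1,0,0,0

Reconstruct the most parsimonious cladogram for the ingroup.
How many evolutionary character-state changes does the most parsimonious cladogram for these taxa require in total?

4

Character polarity is set by the outgroup: the derived state is whichever differs from the outgroup's state, so for webbed digits the derived state is '0', and for the remaining characters it is '1'.
webbed digits (derived state '0') is shared by Alpha, Delta, Epsilon, and Gamma — a synapomorphy uniting that clade.
sclerotic ring: derived state '1' in Delta and Epsilon only — synapomorphy for {Delta, Epsilon}.
spiracle pair III lost (derived state '1') is unique to Delta (autapomorphy; uninformative for grouping).
bioluminescent organ (derived state '1') is shared by Alpha, Delta, and Epsilon — a synapomorphy uniting that clade.
Most parsimonious ingroup topology: ((((Epsilon,Delta),Alpha),Gamma),Theta).
Changes per character on this tree: webbed digits: 1; sclerotic ring: 1; spiracle pair III lost: 1; bioluminescent organ: 1.
Total = 4.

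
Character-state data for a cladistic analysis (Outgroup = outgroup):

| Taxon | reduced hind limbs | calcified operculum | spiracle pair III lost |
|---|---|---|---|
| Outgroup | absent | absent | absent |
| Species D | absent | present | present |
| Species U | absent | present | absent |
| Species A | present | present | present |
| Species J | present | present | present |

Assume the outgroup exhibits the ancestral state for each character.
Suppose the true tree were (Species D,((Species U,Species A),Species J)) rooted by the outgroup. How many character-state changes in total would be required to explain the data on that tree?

Map each character onto (Species D,((Species U,Species A),Species J)) (rooted by Outgroup) and count the minimum state changes it requires (Fitch parsimony):
reduced hind limbs: 2; calcified operculum: 1; spiracle pair III lost: 2.
Total tree length = 5.

5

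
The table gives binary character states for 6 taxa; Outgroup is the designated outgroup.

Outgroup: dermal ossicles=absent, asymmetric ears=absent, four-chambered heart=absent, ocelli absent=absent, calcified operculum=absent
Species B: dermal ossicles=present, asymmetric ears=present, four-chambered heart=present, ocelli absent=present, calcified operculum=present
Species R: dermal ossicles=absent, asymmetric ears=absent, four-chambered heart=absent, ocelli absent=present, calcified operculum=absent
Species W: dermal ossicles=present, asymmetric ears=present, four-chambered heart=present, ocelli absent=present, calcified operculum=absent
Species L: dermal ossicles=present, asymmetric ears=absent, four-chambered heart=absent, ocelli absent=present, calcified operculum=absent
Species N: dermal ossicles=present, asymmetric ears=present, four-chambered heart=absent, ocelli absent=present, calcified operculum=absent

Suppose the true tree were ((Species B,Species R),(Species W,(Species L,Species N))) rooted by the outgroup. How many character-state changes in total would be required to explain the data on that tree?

9

Map each character onto ((Species B,Species R),(Species W,(Species L,Species N))) (rooted by Outgroup) and count the minimum state changes it requires (Fitch parsimony):
dermal ossicles: 2; asymmetric ears: 3; four-chambered heart: 2; ocelli absent: 1; calcified operculum: 1.
Total tree length = 9.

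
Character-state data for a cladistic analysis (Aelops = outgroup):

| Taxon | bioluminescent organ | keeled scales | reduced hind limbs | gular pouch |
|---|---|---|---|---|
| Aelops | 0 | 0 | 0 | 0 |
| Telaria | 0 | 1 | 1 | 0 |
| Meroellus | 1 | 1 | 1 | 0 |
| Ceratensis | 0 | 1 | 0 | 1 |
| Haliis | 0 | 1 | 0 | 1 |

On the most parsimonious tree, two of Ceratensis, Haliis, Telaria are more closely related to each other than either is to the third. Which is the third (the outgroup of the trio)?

The outgroup has state '0' for every character, so '1' is the derived state throughout.
bioluminescent organ (derived state '1') is unique to Meroellus (autapomorphy; uninformative for grouping).
keeled scales (derived state '1') is shared by all ingroup taxa — unites the whole ingroup.
reduced hind limbs: derived state '1' in Meroellus and Telaria only — synapomorphy for {Meroellus, Telaria}.
gular pouch: derived state '1' in Ceratensis and Haliis only — synapomorphy for {Ceratensis, Haliis}.
Most parsimonious ingroup topology: ((Telaria,Meroellus),(Ceratensis,Haliis)).
Ceratensis and Haliis share a more recent common ancestor with each other than either does with Telaria, so Telaria is the least closely related of the three.

Telaria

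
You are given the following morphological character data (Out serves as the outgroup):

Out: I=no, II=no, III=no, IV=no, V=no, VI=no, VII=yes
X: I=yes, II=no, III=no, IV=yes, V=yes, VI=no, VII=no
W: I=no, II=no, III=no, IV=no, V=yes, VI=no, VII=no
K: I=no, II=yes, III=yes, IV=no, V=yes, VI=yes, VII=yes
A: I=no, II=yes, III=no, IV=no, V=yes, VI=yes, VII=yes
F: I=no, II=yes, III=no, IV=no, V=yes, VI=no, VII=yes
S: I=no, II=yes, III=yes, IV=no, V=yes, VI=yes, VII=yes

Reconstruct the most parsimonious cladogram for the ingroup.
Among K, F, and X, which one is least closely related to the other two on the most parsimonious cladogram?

X

Character polarity is set by the outgroup: the derived state is whichever differs from the outgroup's state, so for VII the derived state is 'no', and for the remaining characters it is 'yes'.
I: derived state 'yes' in X only — an autapomorphy, so it tells us nothing about relationships among taxa.
Only A, F, K, and S show the derived state 'yes' for II, supporting them as a clade.
III (derived state 'yes') is shared by K and S — a synapomorphy uniting that clade.
IV (derived state 'yes') is unique to X (autapomorphy; uninformative for grouping).
All ingroup taxa share the derived state 'yes' for V; it defines the ingroup but does not resolve relationships within it.
VI (derived state 'yes') is shared by A, K, and S — a synapomorphy uniting that clade.
Only W and X show the derived state 'no' for VII, supporting them as a clade.
Most parsimonious ingroup topology: ((X,W),(((K,S),A),F)).
K and F share a more recent common ancestor with each other than either does with X, so X is the least closely related of the three.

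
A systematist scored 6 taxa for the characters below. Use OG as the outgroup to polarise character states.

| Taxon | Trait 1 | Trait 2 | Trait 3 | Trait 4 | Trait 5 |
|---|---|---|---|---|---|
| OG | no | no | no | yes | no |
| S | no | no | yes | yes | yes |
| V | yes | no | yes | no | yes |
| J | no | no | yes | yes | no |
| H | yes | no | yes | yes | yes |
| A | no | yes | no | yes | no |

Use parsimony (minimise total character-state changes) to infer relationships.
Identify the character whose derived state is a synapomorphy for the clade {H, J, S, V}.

Trait 3

Character polarity is set by the outgroup: the derived state is whichever differs from the outgroup's state, so for Trait 4 the derived state is 'no', and for the remaining characters it is 'yes'.
Trait 1: derived state 'yes' in H and V only — synapomorphy for {H, V}.
Trait 2 (derived state 'yes') is unique to A (autapomorphy; uninformative for grouping).
Trait 3: derived state 'yes' in H, J, S, and V only — synapomorphy for {H, J, S, V}.
Trait 4 (derived state 'no') is unique to V (autapomorphy; uninformative for grouping).
Trait 5: derived state 'yes' in H, S, and V only — synapomorphy for {H, S, V}.
Most parsimonious ingroup topology: (((S,(V,H)),J),A).
The clade {H, J, S, V} is supported by Trait 3: its derived state 'yes' occurs in exactly those taxa and in no other taxon (including the outgroup).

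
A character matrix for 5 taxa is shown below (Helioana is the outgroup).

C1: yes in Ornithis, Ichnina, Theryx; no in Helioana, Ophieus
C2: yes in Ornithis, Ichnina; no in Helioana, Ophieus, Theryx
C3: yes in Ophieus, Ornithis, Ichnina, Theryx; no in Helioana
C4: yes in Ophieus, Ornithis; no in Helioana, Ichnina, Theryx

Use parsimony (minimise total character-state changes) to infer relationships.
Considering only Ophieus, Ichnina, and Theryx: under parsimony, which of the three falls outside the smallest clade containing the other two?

The outgroup has state 'no' for every character, so 'yes' is the derived state throughout.
C1: derived state 'yes' in Ichnina, Ornithis, and Theryx only — synapomorphy for {Ichnina, Ornithis, Theryx}.
C2: derived state 'yes' in Ichnina and Ornithis only — synapomorphy for {Ichnina, Ornithis}.
C3 (derived state 'yes') is shared by all ingroup taxa — unites the whole ingroup.
C4 (state 'yes') occurs in Ophieus and Ornithis but conflicts with the nesting implied by the other characters — most parsimoniously interpreted as homoplasy.
Most parsimonious ingroup topology: (Ophieus,((Ornithis,Ichnina),Theryx)).
Theryx and Ichnina share a more recent common ancestor with each other than either does with Ophieus, so Ophieus is the least closely related of the three.

Ophieus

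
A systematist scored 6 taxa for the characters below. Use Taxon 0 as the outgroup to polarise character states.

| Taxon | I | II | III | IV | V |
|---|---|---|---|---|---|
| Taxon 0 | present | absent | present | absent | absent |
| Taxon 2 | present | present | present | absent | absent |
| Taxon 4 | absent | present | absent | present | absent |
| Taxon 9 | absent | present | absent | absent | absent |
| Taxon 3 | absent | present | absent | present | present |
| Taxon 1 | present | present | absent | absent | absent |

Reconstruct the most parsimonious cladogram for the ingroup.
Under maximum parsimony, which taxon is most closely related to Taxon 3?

Taxon 4

Character polarity is set by the outgroup: the derived state is whichever differs from the outgroup's state, so for I, III the derived state is 'absent', and for the remaining characters it is 'present'.
I (derived state 'absent') is shared by Taxon 3, Taxon 4, and Taxon 9 — a synapomorphy uniting that clade.
All ingroup taxa share the derived state 'present' for II; it defines the ingroup but does not resolve relationships within it.
Only Taxon 1, Taxon 3, Taxon 4, and Taxon 9 show the derived state 'absent' for III, supporting them as a clade.
IV: derived state 'present' in Taxon 3 and Taxon 4 only — synapomorphy for {Taxon 3, Taxon 4}.
V: derived state 'present' in Taxon 3 only — an autapomorphy, so it tells us nothing about relationships among taxa.
Most parsimonious ingroup topology: ((((Taxon 4,Taxon 3),Taxon 9),Taxon 1),Taxon 2).
Taxon 3 and Taxon 4 form a cherry on this tree, so they are sister taxa.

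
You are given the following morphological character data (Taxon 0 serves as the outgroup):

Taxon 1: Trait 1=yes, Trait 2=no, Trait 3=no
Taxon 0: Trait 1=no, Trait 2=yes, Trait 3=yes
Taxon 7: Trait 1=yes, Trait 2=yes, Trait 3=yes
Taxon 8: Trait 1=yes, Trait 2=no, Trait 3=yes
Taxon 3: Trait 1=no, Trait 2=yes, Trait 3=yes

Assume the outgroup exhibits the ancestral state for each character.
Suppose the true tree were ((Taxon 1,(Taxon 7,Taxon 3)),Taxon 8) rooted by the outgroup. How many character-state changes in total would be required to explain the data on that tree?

Map each character onto ((Taxon 1,(Taxon 7,Taxon 3)),Taxon 8) (rooted by Taxon 0) and count the minimum state changes it requires (Fitch parsimony):
Trait 1: 2; Trait 2: 2; Trait 3: 1.
Total tree length = 5.

5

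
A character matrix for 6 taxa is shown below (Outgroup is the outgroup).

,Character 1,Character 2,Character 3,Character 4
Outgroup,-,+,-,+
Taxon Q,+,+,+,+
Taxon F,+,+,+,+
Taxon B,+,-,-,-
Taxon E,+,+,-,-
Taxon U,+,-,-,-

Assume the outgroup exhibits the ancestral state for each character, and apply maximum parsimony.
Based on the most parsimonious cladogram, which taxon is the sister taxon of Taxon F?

Taxon Q

Character polarity is set by the outgroup: the derived state is whichever differs from the outgroup's state, so for Character 2, Character 4 the derived state is '-', and for the remaining characters it is '+'.
All ingroup taxa share the derived state '+' for Character 1; it defines the ingroup but does not resolve relationships within it.
Only Taxon B and Taxon U show the derived state '-' for Character 2, supporting them as a clade.
Only Taxon F and Taxon Q show the derived state '+' for Character 3, supporting them as a clade.
Only Taxon B, Taxon E, and Taxon U show the derived state '-' for Character 4, supporting them as a clade.
Most parsimonious ingroup topology: ((Taxon Q,Taxon F),((Taxon B,Taxon U),Taxon E)).
Taxon F and Taxon Q form a cherry on this tree, so they are sister taxa.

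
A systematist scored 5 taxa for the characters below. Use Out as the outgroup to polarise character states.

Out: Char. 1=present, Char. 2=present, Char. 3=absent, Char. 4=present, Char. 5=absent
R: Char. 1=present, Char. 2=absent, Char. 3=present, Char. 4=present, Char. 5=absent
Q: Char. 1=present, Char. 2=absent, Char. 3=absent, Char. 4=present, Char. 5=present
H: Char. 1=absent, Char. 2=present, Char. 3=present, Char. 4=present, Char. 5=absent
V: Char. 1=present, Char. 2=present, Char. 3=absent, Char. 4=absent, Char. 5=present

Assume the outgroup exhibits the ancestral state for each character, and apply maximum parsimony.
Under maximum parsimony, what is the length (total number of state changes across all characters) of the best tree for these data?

Character polarity is set by the outgroup: the derived state is whichever differs from the outgroup's state, so for Char. 1, Char. 2, Char. 4 the derived state is 'absent', and for the remaining characters it is 'present'.
Char. 1 (derived state 'absent') is unique to H (autapomorphy; uninformative for grouping).
Char. 2 groups Q and R, which is incompatible with the clades supported by the remaining characters; treating it as convergent (homoplasy) costs fewer steps than any alternative tree.
Char. 3 (derived state 'present') is shared by H and R — a synapomorphy uniting that clade.
Char. 4 (derived state 'absent') is unique to V (autapomorphy; uninformative for grouping).
Char. 5: derived state 'present' in Q and V only — synapomorphy for {Q, V}.
Most parsimonious ingroup topology: ((V,Q),(R,H)).
Changes per character on this tree: Char. 1: 1; Char. 2: 2; Char. 3: 1; Char. 4: 1; Char. 5: 1.
Total = 6.

6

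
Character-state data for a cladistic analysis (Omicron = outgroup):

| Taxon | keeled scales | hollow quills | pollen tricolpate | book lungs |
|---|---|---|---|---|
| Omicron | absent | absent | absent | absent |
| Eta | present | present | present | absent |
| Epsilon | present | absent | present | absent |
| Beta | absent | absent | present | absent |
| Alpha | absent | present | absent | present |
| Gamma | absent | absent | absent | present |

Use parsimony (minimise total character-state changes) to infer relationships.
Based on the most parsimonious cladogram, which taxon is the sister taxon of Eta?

Epsilon

The outgroup has state 'absent' for every character, so 'present' is the derived state throughout.
keeled scales: derived state 'present' in Epsilon and Eta only — synapomorphy for {Epsilon, Eta}.
hollow quills groups Alpha and Eta, which is incompatible with the clades supported by the remaining characters; treating it as convergent (homoplasy) costs fewer steps than any alternative tree.
Only Beta, Epsilon, and Eta show the derived state 'present' for pollen tricolpate, supporting them as a clade.
book lungs: derived state 'present' in Alpha and Gamma only — synapomorphy for {Alpha, Gamma}.
Most parsimonious ingroup topology: (((Eta,Epsilon),Beta),(Alpha,Gamma)).
Eta and Epsilon form a cherry on this tree, so they are sister taxa.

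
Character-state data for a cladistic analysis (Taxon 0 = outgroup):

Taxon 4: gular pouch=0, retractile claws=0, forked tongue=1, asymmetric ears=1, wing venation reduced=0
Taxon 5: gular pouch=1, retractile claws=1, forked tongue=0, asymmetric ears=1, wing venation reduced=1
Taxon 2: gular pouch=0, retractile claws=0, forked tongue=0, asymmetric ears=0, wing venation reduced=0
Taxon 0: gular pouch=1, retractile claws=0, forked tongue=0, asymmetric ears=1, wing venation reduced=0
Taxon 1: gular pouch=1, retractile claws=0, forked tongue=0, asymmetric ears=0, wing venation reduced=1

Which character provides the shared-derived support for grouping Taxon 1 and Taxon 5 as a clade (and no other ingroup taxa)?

Character polarity is set by the outgroup: the derived state is whichever differs from the outgroup's state, so for gular pouch, asymmetric ears the derived state is '0', and for the remaining characters it is '1'.
gular pouch (derived state '0') is shared by Taxon 2 and Taxon 4 — a synapomorphy uniting that clade.
retractile claws (derived state '1') is unique to Taxon 5 (autapomorphy; uninformative for grouping).
forked tongue (derived state '1') is unique to Taxon 4 (autapomorphy; uninformative for grouping).
asymmetric ears (state '0') occurs in Taxon 1 and Taxon 2 but conflicts with the nesting implied by the other characters — most parsimoniously interpreted as homoplasy.
wing venation reduced: derived state '1' in Taxon 1 and Taxon 5 only — synapomorphy for {Taxon 1, Taxon 5}.
Most parsimonious ingroup topology: ((Taxon 2,Taxon 4),(Taxon 5,Taxon 1)).
The clade {Taxon 1, Taxon 5} is supported by wing venation reduced: its derived state '1' occurs in exactly those taxa and in no other taxon (including the outgroup).

wing venation reduced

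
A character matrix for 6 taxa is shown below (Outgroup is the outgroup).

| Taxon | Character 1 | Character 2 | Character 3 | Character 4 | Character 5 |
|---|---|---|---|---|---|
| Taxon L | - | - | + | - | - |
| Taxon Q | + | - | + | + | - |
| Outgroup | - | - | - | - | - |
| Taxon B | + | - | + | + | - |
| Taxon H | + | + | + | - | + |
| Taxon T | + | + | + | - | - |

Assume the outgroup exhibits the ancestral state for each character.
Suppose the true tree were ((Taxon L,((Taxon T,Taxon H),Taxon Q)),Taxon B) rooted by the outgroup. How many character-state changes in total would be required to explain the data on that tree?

7

Map each character onto ((Taxon L,((Taxon T,Taxon H),Taxon Q)),Taxon B) (rooted by Outgroup) and count the minimum state changes it requires (Fitch parsimony):
Character 1: 2; Character 2: 1; Character 3: 1; Character 4: 2; Character 5: 1.
Total tree length = 7.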